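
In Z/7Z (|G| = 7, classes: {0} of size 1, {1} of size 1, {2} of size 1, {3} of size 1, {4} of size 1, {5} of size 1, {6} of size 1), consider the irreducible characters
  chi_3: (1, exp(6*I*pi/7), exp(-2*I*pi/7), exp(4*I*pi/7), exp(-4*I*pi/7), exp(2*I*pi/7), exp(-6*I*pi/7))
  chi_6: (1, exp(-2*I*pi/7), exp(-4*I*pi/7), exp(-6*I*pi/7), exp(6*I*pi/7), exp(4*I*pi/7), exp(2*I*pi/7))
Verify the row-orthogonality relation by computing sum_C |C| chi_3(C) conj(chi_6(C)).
Sum = 0; so <chi_3, chi_6> = 0 (distinct irreducibles are orthogonal).

Compute term by term over conjugacy classes (|C| * chi_3(C) * conj(chi_6(C))):
  1*(1)*conj(1) + 1*(exp(6*I*pi/7))*conj(exp(-2*I*pi/7)) + 1*(exp(-2*I*pi/7))*conj(exp(-4*I*pi/7)) + 1*(exp(4*I*pi/7))*conj(exp(-6*I*pi/7)) + 1*(exp(-4*I*pi/7))*conj(exp(6*I*pi/7)) + 1*(exp(2*I*pi/7))*conj(exp(4*I*pi/7)) + 1*(exp(-6*I*pi/7))*conj(exp(2*I*pi/7))
  = (1) + (exp(-6*I*pi/7)) + (exp(2*I*pi/7)) + (exp(-4*I*pi/7)) + (exp(4*I*pi/7)) + (exp(-2*I*pi/7)) + (exp(6*I*pi/7))
  = 0.
(Exp terms are combined using exp(i*s)*conj(exp(i*t)) = exp(i*(s-t)), and sums of them are collapsed using the identity that for every m > 1 the m distinct m-th roots of unity sum to 0, e.g. 1 + exp(2*I*pi/3) + exp(-2*I*pi/3) = 0.)
Dividing by |G| = 7 gives 0/7 = 0, matching the row-orthogonality relation <chi_3, chi_6> = [chi_3 = chi_6].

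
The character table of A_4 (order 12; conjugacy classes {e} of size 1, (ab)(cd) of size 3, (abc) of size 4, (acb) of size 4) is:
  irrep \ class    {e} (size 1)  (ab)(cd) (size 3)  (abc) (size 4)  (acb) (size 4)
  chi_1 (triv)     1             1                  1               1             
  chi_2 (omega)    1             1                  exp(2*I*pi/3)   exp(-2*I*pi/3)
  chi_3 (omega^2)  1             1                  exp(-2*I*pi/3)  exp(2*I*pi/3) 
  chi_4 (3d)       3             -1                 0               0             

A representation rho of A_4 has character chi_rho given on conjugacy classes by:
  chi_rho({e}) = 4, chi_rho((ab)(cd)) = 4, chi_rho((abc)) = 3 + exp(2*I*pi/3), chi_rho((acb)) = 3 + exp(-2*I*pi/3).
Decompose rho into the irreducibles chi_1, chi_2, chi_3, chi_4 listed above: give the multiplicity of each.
Multiplicities: chi_1: 3, chi_2: 1, chi_3: 0, chi_4: 0.

Justification: Use <chi_rho, chi> = (1/|G|) sum_C |C| * chi_rho(C) * conj(chi(C)) with |G| = 12 for each irreducible chi in the table:
  <chi_rho, chi_1> = (1/12)[1*(4)*conj(1) + 3*(4)*conj(1) + 4*(3 + exp(2*I*pi/3))*conj(1) + 4*(3 + exp(-2*I*pi/3))*conj(1)]
      = (1/12)[(4) + (12) + (12 + 4*exp(2*I*pi/3)) + (12 + 4*exp(-2*I*pi/3))] = 36/12 = 3
  <chi_rho, chi_2> = (1/12)[1*(4)*conj(1) + 3*(4)*conj(1) + 4*(3 + exp(2*I*pi/3))*conj(exp(2*I*pi/3)) + 4*(3 + exp(-2*I*pi/3))*conj(exp(-2*I*pi/3))]
      = (1/12)[(4) + (12) + (4 + 12*exp(-2*I*pi/3)) + (4 + 12*exp(2*I*pi/3))] = 12/12 = 1
  <chi_rho, chi_3> = (1/12)[1*(4)*conj(1) + 3*(4)*conj(1) + 4*(3 + exp(2*I*pi/3))*conj(exp(-2*I*pi/3)) + 4*(3 + exp(-2*I*pi/3))*conj(exp(2*I*pi/3))]
      = (1/12)[(4) + (12) + (4*exp(-2*I*pi/3) + 12*exp(2*I*pi/3)) + (12*exp(-2*I*pi/3) + 4*exp(2*I*pi/3))] = 0/12 = 0
  <chi_rho, chi_4> = (1/12)[1*(4)*conj(3) + 3*(4)*conj(-1) + 4*(3 + exp(2*I*pi/3))*conj(0) + 4*(3 + exp(-2*I*pi/3))*conj(0)]
      = (1/12)[(12) + (-12) + (0) + (0)] = 0/12 = 0
(Exp terms are combined using exp(i*s)*conj(exp(i*t)) = exp(i*(s-t)), and sums of them are collapsed using the identity that for every m > 1 the m distinct m-th roots of unity sum to 0, e.g. 1 + exp(2*I*pi/3) + exp(-2*I*pi/3) = 0.)
Dimension check: dim(rho) = sum (mult * dim) = 3*1 + 1*1 + 0*1 + 0*3 = 4 = chi_rho(e) = 4.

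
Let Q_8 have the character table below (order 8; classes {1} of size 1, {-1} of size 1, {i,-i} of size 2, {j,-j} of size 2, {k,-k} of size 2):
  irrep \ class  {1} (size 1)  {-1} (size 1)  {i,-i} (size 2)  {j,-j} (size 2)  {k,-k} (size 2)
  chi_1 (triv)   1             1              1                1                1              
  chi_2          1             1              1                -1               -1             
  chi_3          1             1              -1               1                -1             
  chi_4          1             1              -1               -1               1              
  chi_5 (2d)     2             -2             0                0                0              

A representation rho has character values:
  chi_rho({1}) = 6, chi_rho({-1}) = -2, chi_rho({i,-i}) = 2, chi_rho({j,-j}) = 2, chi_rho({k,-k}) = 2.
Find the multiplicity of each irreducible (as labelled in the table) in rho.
Multiplicities: chi_1: 2, chi_2: 0, chi_3: 0, chi_4: 0, chi_5: 2.

Details: Use <chi_rho, chi> = (1/|G|) sum_C |C| * chi_rho(C) * conj(chi(C)) with |G| = 8 for each irreducible chi in the table:
  <chi_rho, chi_1> = (1/8)[1*(6)*conj(1) + 1*(-2)*conj(1) + 2*(2)*conj(1) + 2*(2)*conj(1) + 2*(2)*conj(1)]
      = (1/8)[(6) + (-2) + (4) + (4) + (4)] = 16/8 = 2
  <chi_rho, chi_2> = (1/8)[1*(6)*conj(1) + 1*(-2)*conj(1) + 2*(2)*conj(1) + 2*(2)*conj(-1) + 2*(2)*conj(-1)]
      = (1/8)[(6) + (-2) + (4) + (-4) + (-4)] = 0/8 = 0
  <chi_rho, chi_3> = (1/8)[1*(6)*conj(1) + 1*(-2)*conj(1) + 2*(2)*conj(-1) + 2*(2)*conj(1) + 2*(2)*conj(-1)]
      = (1/8)[(6) + (-2) + (-4) + (4) + (-4)] = 0/8 = 0
  <chi_rho, chi_4> = (1/8)[1*(6)*conj(1) + 1*(-2)*conj(1) + 2*(2)*conj(-1) + 2*(2)*conj(-1) + 2*(2)*conj(1)]
      = (1/8)[(6) + (-2) + (-4) + (-4) + (4)] = 0/8 = 0
  <chi_rho, chi_5> = (1/8)[1*(6)*conj(2) + 1*(-2)*conj(-2) + 2*(2)*conj(0) + 2*(2)*conj(0) + 2*(2)*conj(0)]
      = (1/8)[(12) + (4) + (0) + (0) + (0)] = 16/8 = 2
Dimension check: dim(rho) = sum (mult * dim) = 2*1 + 0*1 + 0*1 + 0*1 + 2*2 = 6 = chi_rho(e) = 6.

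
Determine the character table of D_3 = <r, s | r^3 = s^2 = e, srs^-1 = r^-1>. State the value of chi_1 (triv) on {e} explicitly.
Conjugacy classes: {e} of size 1, {r^1, r^2} of size 2, {s, sr, ..., sr^2} of size 3.
Character table:
  irrep \ class              {e} (size 1)  {r^1, r^2} (size 2)  {s, sr, ..., sr^2} (size 3)
  chi_1 (triv)               1             1                    1                          
  chi_2 (sign: r->1, s->-1)  1             1                    -1                         
  chi_3 (2d, j=1)            2             -1                   0                          

Spot check: chi_1 (triv) on {e} = 1.

Explanation: D_3 has order 2*3 = 6 with 3 conjugacy classes, hence 3 irreducibles. Sum of squared dims 1 + 1 + 4 = 6 = |G|. Linear characters come from the abelianisation; the 2-dimensional irreps have character r^k -> 2*cos(2*pi*j*k/3), reflections -> 0.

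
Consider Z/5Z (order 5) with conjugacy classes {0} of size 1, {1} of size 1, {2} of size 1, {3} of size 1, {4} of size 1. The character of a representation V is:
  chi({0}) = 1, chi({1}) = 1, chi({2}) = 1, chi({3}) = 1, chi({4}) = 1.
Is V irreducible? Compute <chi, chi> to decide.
Irreducible: <chi, chi> = 1.

<chi, chi> = (1/|G|) sum_C |C| * |chi(C)|^2 = (1/5)[1*|1|^2 + 1*|1|^2 + 1*|1|^2 + 1*|1|^2 + 1*|1|^2]
  = (1/5)[(1) + (1) + (1) + (1) + (1)] = 5/5 = 1.
(Exp terms are combined using exp(i*s)*conj(exp(i*t)) = exp(i*(s-t)), and sums of them are collapsed using the identity that for every m > 1 the m distinct m-th roots of unity sum to 0, e.g. 1 + exp(2*I*pi/3) + exp(-2*I*pi/3) = 0.)
A character is irreducible iff <chi, chi> = 1, so this representation is irreducible.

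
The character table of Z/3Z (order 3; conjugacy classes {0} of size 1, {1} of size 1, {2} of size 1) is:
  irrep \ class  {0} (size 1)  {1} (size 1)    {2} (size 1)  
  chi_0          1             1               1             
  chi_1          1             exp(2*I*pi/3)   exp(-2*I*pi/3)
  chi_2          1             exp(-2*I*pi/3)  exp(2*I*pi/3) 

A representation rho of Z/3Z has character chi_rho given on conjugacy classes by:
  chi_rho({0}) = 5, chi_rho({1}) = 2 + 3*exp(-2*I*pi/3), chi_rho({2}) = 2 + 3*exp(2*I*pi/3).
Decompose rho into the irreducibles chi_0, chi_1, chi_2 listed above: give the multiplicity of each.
Multiplicities: chi_0: 2, chi_1: 0, chi_2: 3.

Explanation: Use <chi_rho, chi> = (1/|G|) sum_C |C| * chi_rho(C) * conj(chi(C)) with |G| = 3 for each irreducible chi in the table:
  <chi_rho, chi_0> = (1/3)[1*(5)*conj(1) + 1*(2 + 3*exp(-2*I*pi/3))*conj(1) + 1*(2 + 3*exp(2*I*pi/3))*conj(1)]
      = (1/3)[(5) + (2 + 3*exp(-2*I*pi/3)) + (2 + 3*exp(2*I*pi/3))] = 6/3 = 2
  <chi_rho, chi_1> = (1/3)[1*(5)*conj(1) + 1*(2 + 3*exp(-2*I*pi/3))*conj(exp(2*I*pi/3)) + 1*(2 + 3*exp(2*I*pi/3))*conj(exp(-2*I*pi/3))]
      = (1/3)[(5) + (2*exp(-2*I*pi/3) + 3*exp(2*I*pi/3)) + (3*exp(-2*I*pi/3) + 2*exp(2*I*pi/3))] = 0/3 = 0
  <chi_rho, chi_2> = (1/3)[1*(5)*conj(1) + 1*(2 + 3*exp(-2*I*pi/3))*conj(exp(-2*I*pi/3)) + 1*(2 + 3*exp(2*I*pi/3))*conj(exp(2*I*pi/3))]
      = (1/3)[(5) + (3 + 2*exp(2*I*pi/3)) + (3 + 2*exp(-2*I*pi/3))] = 9/3 = 3
(Exp terms are combined using exp(i*s)*conj(exp(i*t)) = exp(i*(s-t)), and sums of them are collapsed using the identity that for every m > 1 the m distinct m-th roots of unity sum to 0, e.g. 1 + exp(2*I*pi/3) + exp(-2*I*pi/3) = 0.)
Dimension check: dim(rho) = sum (mult * dim) = 2*1 + 0*1 + 3*1 = 5 = chi_rho(e) = 5.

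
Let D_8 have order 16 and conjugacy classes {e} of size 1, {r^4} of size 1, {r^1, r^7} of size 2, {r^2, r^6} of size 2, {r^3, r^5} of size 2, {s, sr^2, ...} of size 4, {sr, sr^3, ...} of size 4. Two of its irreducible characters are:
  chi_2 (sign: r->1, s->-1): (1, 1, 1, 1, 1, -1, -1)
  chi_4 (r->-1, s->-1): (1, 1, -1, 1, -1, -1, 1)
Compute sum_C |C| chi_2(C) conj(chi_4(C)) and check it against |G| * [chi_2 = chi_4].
Sum = 0; so <chi_2, chi_4> = 0 (distinct irreducibles are orthogonal).

Explanation: Compute term by term over conjugacy classes (|C| * chi_2(C) * conj(chi_4(C))):
  1*(1)*conj(1) + 1*(1)*conj(1) + 2*(1)*conj(-1) + 2*(1)*conj(1) + 2*(1)*conj(-1) + 4*(-1)*conj(-1) + 4*(-1)*conj(1)
  = (1) + (1) + (-2) + (2) + (-2) + (4) + (-4)
  = 0.
Dividing by |G| = 16 gives 0/16 = 0, matching the row-orthogonality relation <chi_2, chi_4> = [chi_2 = chi_4].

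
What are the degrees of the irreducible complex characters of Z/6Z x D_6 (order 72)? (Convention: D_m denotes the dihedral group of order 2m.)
Dimensions: 1, 1, 1, 1, 1, 1, 1, 1, 1, 1, 1, 1, 1, 1, 1, 1, 1, 1, 1, 1, 1, 1, 1, 1, 2, 2, 2, 2, 2, 2, 2, 2, 2, 2, 2, 2

There are 36 irreducibles (= number of conjugacy classes). Their dimensions d_i satisfy sum d_i^2 = |G| = 72: 1 + 1 + 1 + 1 + 1 + 1 + 1 + 1 + 1 + 1 + 1 + 1 + 1 + 1 + 1 + 1 + 1 + 1 + 1 + 1 + 1 + 1 + 1 + 1 + 4 + 4 + 4 + 4 + 4 + 4 + 4 + 4 + 4 + 4 + 4 + 4 = 72. (For the product with Z/6Z: each of the 6 1-dim characters of Z/6Z tensors with each irrep of D_6, giving 6 copies of each D_6-dimension.)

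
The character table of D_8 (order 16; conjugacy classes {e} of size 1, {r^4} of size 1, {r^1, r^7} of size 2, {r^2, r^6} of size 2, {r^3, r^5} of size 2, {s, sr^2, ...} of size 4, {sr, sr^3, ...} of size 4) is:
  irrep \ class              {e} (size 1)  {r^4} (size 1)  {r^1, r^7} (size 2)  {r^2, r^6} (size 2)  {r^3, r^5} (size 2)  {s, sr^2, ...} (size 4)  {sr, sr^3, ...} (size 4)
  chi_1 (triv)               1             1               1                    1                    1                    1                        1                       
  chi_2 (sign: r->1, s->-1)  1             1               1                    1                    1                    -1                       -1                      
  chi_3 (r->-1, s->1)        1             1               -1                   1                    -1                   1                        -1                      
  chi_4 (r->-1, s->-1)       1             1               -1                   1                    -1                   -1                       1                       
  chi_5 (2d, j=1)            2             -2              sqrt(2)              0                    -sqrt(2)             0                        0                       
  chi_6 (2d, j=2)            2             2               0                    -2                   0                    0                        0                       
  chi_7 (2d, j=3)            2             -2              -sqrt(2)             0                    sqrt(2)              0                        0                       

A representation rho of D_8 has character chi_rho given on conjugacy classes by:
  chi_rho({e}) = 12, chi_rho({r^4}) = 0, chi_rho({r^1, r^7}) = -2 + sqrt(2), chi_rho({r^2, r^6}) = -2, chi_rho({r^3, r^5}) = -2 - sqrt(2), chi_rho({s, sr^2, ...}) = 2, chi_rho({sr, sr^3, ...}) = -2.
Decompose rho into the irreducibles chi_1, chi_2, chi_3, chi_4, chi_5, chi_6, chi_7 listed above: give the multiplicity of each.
Multiplicities: chi_1: 0, chi_2: 0, chi_3: 2, chi_4: 0, chi_5: 2, chi_6: 2, chi_7: 1.

Solution. Use <chi_rho, chi> = (1/|G|) sum_C |C| * chi_rho(C) * conj(chi(C)) with |G| = 16 for each irreducible chi in the table:
  <chi_rho, chi_1> = (1/16)[1*(12)*conj(1) + 1*(0)*conj(1) + 2*(-2 + sqrt(2))*conj(1) + 2*(-2)*conj(1) + 2*(-2 - sqrt(2))*conj(1) + 4*(2)*conj(1) + 4*(-2)*conj(1)]
      = (1/16)[(12) + (0) + (-4 + 2*sqrt(2)) + (-4) + (-4 - 2*sqrt(2)) + (8) + (-8)] = 0/16 = 0
  <chi_rho, chi_2> = (1/16)[1*(12)*conj(1) + 1*(0)*conj(1) + 2*(-2 + sqrt(2))*conj(1) + 2*(-2)*conj(1) + 2*(-2 - sqrt(2))*conj(1) + 4*(2)*conj(-1) + 4*(-2)*conj(-1)]
      = (1/16)[(12) + (0) + (-4 + 2*sqrt(2)) + (-4) + (-4 - 2*sqrt(2)) + (-8) + (8)] = 0/16 = 0
  <chi_rho, chi_3> = (1/16)[1*(12)*conj(1) + 1*(0)*conj(1) + 2*(-2 + sqrt(2))*conj(-1) + 2*(-2)*conj(1) + 2*(-2 - sqrt(2))*conj(-1) + 4*(2)*conj(1) + 4*(-2)*conj(-1)]
      = (1/16)[(12) + (0) + (4 - 2*sqrt(2)) + (-4) + (2*sqrt(2) + 4) + (8) + (8)] = 32/16 = 2
  <chi_rho, chi_4> = (1/16)[1*(12)*conj(1) + 1*(0)*conj(1) + 2*(-2 + sqrt(2))*conj(-1) + 2*(-2)*conj(1) + 2*(-2 - sqrt(2))*conj(-1) + 4*(2)*conj(-1) + 4*(-2)*conj(1)]
      = (1/16)[(12) + (0) + (4 - 2*sqrt(2)) + (-4) + (2*sqrt(2) + 4) + (-8) + (-8)] = 0/16 = 0
  <chi_rho, chi_5> = (1/16)[1*(12)*conj(2) + 1*(0)*conj(-2) + 2*(-2 + sqrt(2))*conj(sqrt(2)) + 2*(-2)*conj(0) + 2*(-2 - sqrt(2))*conj(-sqrt(2)) + 4*(2)*conj(0) + 4*(-2)*conj(0)]
      = (1/16)[(24) + (0) + (4 - 4*sqrt(2)) + (0) + (4 + 4*sqrt(2)) + (0) + (0)] = 32/16 = 2
  <chi_rho, chi_6> = (1/16)[1*(12)*conj(2) + 1*(0)*conj(2) + 2*(-2 + sqrt(2))*conj(0) + 2*(-2)*conj(-2) + 2*(-2 - sqrt(2))*conj(0) + 4*(2)*conj(0) + 4*(-2)*conj(0)]
      = (1/16)[(24) + (0) + (0) + (8) + (0) + (0) + (0)] = 32/16 = 2
  <chi_rho, chi_7> = (1/16)[1*(12)*conj(2) + 1*(0)*conj(-2) + 2*(-2 + sqrt(2))*conj(-sqrt(2)) + 2*(-2)*conj(0) + 2*(-2 - sqrt(2))*conj(sqrt(2)) + 4*(2)*conj(0) + 4*(-2)*conj(0)]
      = (1/16)[(24) + (0) + (-4 + 4*sqrt(2)) + (0) + (-4*sqrt(2) - 4) + (0) + (0)] = 16/16 = 1
Dimension check: dim(rho) = sum (mult * dim) = 0*1 + 0*1 + 2*1 + 0*1 + 2*2 + 2*2 + 1*2 = 12 = chi_rho(e) = 12.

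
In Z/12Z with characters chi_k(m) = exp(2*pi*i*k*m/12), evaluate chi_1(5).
chi_1(5) = zeta_12^5 = exp(5*I*pi/6)

Justification: chi_1(5) = zeta_12^(1*5) = zeta_12^5. Since zeta_12^12 = 1, this equals zeta_12^5 = exp(2*pi*i*5/12) = exp(5*I*pi/6).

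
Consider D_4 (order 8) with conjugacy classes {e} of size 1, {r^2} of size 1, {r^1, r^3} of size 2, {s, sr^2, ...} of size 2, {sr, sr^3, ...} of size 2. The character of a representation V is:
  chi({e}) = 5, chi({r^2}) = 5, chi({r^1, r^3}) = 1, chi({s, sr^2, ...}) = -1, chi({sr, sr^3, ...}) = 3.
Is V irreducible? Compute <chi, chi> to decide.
Not irreducible (reducible): <chi, chi> = 9 > 1.

Reasoning: <chi, chi> = (1/|G|) sum_C |C| * |chi(C)|^2 = (1/8)[1*|5|^2 + 1*|5|^2 + 2*|1|^2 + 2*|-1|^2 + 2*|3|^2]
  = (1/8)[(25) + (25) + (2) + (2) + (18)] = 72/8 = 9.
A character is irreducible iff <chi, chi> = 1, so this representation is reducible.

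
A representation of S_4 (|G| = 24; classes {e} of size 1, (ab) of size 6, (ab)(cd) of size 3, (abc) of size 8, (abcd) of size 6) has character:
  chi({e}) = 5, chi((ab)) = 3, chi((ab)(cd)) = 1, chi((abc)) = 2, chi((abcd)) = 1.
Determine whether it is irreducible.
Not irreducible (reducible): <chi, chi> = 5 > 1.

Details: <chi, chi> = (1/|G|) sum_C |C| * |chi(C)|^2 = (1/24)[1*|5|^2 + 6*|3|^2 + 3*|1|^2 + 8*|2|^2 + 6*|1|^2]
  = (1/24)[(25) + (54) + (3) + (32) + (6)] = 120/24 = 5.
A character is irreducible iff <chi, chi> = 1, so this representation is reducible.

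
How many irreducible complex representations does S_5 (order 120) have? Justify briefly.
7

Proof sketch: The number of irreducible complex representations of a finite group equals its number of conjugacy classes. Conjugacy classes in S_5 correspond to cycle types, i.e. partitions of 5; there are p(5) = 7 of them, so S_5 (order 120) has exactly 7 irreducible complex representations.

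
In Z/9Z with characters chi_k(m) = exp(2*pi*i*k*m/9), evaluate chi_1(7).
chi_1(7) = zeta_9^7 = exp(-4*I*pi/9)

Derivation: chi_1(7) = zeta_9^(1*7) = zeta_9^7. Since zeta_9^9 = 1, this equals zeta_9^7 = exp(2*pi*i*7/9) = exp(-4*I*pi/9).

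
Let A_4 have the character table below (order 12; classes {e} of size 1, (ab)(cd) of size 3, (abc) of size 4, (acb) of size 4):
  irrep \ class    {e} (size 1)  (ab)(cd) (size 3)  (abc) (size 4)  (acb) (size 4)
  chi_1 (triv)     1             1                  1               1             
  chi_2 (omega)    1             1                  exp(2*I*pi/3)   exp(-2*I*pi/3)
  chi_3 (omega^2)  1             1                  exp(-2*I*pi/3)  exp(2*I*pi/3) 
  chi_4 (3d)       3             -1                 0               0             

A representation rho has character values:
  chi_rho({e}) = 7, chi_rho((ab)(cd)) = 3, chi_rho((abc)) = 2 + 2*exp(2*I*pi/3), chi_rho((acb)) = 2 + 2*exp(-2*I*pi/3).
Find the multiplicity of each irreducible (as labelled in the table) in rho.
Multiplicities: chi_1: 2, chi_2: 2, chi_3: 0, chi_4: 1.

Explanation: Use <chi_rho, chi> = (1/|G|) sum_C |C| * chi_rho(C) * conj(chi(C)) with |G| = 12 for each irreducible chi in the table:
  <chi_rho, chi_1> = (1/12)[1*(7)*conj(1) + 3*(3)*conj(1) + 4*(2 + 2*exp(2*I*pi/3))*conj(1) + 4*(2 + 2*exp(-2*I*pi/3))*conj(1)]
      = (1/12)[(7) + (9) + (8 + 8*exp(2*I*pi/3)) + (8 + 8*exp(-2*I*pi/3))] = 24/12 = 2
  <chi_rho, chi_2> = (1/12)[1*(7)*conj(1) + 3*(3)*conj(1) + 4*(2 + 2*exp(2*I*pi/3))*conj(exp(2*I*pi/3)) + 4*(2 + 2*exp(-2*I*pi/3))*conj(exp(-2*I*pi/3))]
      = (1/12)[(7) + (9) + (8 + 8*exp(-2*I*pi/3)) + (8 + 8*exp(2*I*pi/3))] = 24/12 = 2
  <chi_rho, chi_3> = (1/12)[1*(7)*conj(1) + 3*(3)*conj(1) + 4*(2 + 2*exp(2*I*pi/3))*conj(exp(-2*I*pi/3)) + 4*(2 + 2*exp(-2*I*pi/3))*conj(exp(2*I*pi/3))]
      = (1/12)[(7) + (9) + (-8) + (-8)] = 0/12 = 0
  <chi_rho, chi_4> = (1/12)[1*(7)*conj(3) + 3*(3)*conj(-1) + 4*(2 + 2*exp(2*I*pi/3))*conj(0) + 4*(2 + 2*exp(-2*I*pi/3))*conj(0)]
      = (1/12)[(21) + (-9) + (0) + (0)] = 12/12 = 1
(Exp terms are combined using exp(i*s)*conj(exp(i*t)) = exp(i*(s-t)), and sums of them are collapsed using the identity that for every m > 1 the m distinct m-th roots of unity sum to 0, e.g. 1 + exp(2*I*pi/3) + exp(-2*I*pi/3) = 0.)
Dimension check: dim(rho) = sum (mult * dim) = 2*1 + 2*1 + 0*1 + 1*3 = 7 = chi_rho(e) = 7.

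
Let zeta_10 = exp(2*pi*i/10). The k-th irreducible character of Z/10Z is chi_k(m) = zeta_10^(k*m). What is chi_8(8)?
chi_8(8) = zeta_10^64 = exp(4*I*pi/5)

Why: chi_8(8) = zeta_10^(8*8) = zeta_10^64. Since zeta_10^10 = 1, this equals zeta_10^4 = exp(2*pi*i*4/10) = exp(4*I*pi/5).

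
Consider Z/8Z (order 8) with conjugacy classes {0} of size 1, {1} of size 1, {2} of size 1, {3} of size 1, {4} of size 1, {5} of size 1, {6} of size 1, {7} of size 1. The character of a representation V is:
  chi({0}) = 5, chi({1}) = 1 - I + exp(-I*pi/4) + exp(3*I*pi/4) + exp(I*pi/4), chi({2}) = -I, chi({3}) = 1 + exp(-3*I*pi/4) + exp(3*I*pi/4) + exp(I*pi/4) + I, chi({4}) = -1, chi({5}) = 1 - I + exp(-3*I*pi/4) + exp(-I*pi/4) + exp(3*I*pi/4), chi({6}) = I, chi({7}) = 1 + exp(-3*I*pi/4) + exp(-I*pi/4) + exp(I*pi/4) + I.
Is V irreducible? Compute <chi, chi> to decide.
Not irreducible (reducible): <chi, chi> = 5 > 1.

Why: <chi, chi> = (1/|G|) sum_C |C| * |chi(C)|^2 = (1/8)[1*|5|^2 + 1*|1 - I + exp(-I*pi/4) + exp(3*I*pi/4) + exp(I*pi/4)|^2 + 1*|-I|^2 + 1*|1 + exp(-3*I*pi/4) + exp(3*I*pi/4) + exp(I*pi/4) + I|^2 + 1*|-1|^2 + 1*|1 - I + exp(-3*I*pi/4) + exp(-I*pi/4) + exp(3*I*pi/4)|^2 + 1*|I|^2 + 1*|1 + exp(-3*I*pi/4) + exp(-I*pi/4) + exp(I*pi/4) + I|^2]
  = (1/8)[(25) + (3) + (1) + (3) + (1) + (3) + (1) + (3)] = 40/8 = 5.
(Exp terms are combined using exp(i*s)*conj(exp(i*t)) = exp(i*(s-t)), and sums of them are collapsed using the identity that for every m > 1 the m distinct m-th roots of unity sum to 0, e.g. 1 + exp(2*I*pi/3) + exp(-2*I*pi/3) = 0.)
A character is irreducible iff <chi, chi> = 1, so this representation is reducible.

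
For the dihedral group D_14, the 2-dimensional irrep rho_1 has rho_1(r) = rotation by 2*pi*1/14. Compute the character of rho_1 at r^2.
chi_{rho_1}(r^2) = 2*cos(2*pi*1*2/14) = 2*cos(2*pi/7)

Proof sketch: rho_1(r^2) is rotation by angle 2*pi*1*2/14, whose trace is 2*cos(2*pi*1*2/14) = 2*cos(2*pi/7).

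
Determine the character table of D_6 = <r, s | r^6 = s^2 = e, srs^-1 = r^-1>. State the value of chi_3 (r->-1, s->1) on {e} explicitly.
Conjugacy classes: {e} of size 1, {r^3} of size 1, {r^1, r^5} of size 2, {r^2, r^4} of size 2, {s, sr^2, ...} of size 3, {sr, sr^3, ...} of size 3.
Character table:
  irrep \ class              {e} (size 1)  {r^3} (size 1)  {r^1, r^5} (size 2)  {r^2, r^4} (size 2)  {s, sr^2, ...} (size 3)  {sr, sr^3, ...} (size 3)
  chi_1 (triv)               1             1               1                    1                    1                        1                       
  chi_2 (sign: r->1, s->-1)  1             1               1                    1                    -1                       -1                      
  chi_3 (r->-1, s->1)        1             -1              -1                   1                    1                        -1                      
  chi_4 (r->-1, s->-1)       1             -1              -1                   1                    -1                       1                       
  chi_5 (2d, j=1)            2             -2              1                    -1                   0                        0                       
  chi_6 (2d, j=2)            2             2               -1                   -1                   0                        0                       

Spot check: chi_3 (r->-1, s->1) on {e} = 1.

Justification: D_6 has order 2*6 = 12 with 6 conjugacy classes, hence 6 irreducibles. Sum of squared dims 1 + 1 + 1 + 1 + 4 + 4 = 12 = |G|. Linear characters come from the abelianisation; the 2-dimensional irreps have character r^k -> 2*cos(2*pi*j*k/6), reflections -> 0.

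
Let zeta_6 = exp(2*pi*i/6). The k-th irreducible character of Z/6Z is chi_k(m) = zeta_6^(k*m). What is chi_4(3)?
chi_4(3) = zeta_6^12 = 1

Solution. chi_4(3) = zeta_6^(4*3) = zeta_6^12. Since zeta_6^6 = 1, this equals zeta_6^0 = exp(2*pi*i*0/6) = 1.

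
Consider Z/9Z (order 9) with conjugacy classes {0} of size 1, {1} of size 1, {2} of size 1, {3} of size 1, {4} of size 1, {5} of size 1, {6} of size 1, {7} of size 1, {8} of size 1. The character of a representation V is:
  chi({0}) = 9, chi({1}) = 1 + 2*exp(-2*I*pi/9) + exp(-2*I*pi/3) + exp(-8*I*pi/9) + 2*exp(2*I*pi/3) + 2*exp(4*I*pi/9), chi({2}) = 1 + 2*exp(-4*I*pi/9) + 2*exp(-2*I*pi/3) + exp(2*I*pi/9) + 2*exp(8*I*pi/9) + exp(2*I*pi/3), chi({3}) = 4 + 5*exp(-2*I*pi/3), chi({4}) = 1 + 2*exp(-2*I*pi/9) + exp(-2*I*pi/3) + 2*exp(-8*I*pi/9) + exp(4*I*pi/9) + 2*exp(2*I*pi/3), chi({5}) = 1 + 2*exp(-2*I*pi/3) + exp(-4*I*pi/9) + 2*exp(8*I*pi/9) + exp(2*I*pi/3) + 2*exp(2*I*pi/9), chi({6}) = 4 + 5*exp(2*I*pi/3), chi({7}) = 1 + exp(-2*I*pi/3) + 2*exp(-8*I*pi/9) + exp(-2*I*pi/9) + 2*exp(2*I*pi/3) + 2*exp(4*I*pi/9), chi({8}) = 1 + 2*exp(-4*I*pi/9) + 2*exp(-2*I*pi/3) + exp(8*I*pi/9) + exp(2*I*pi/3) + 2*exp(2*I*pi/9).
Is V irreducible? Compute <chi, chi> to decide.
Not irreducible (reducible): <chi, chi> = 15 > 1.

Proof sketch: <chi, chi> = (1/|G|) sum_C |C| * |chi(C)|^2 = (1/9)[1*|9|^2 + 1*|1 + 2*exp(-2*I*pi/9) + exp(-2*I*pi/3) + exp(-8*I*pi/9) + 2*exp(2*I*pi/3) + 2*exp(4*I*pi/9)|^2 + 1*|1 + 2*exp(-4*I*pi/9) + 2*exp(-2*I*pi/3) + exp(2*I*pi/9) + 2*exp(8*I*pi/9) + exp(2*I*pi/3)|^2 + 1*|4 + 5*exp(-2*I*pi/3)|^2 + 1*|1 + 2*exp(-2*I*pi/9) + exp(-2*I*pi/3) + 2*exp(-8*I*pi/9) + exp(4*I*pi/9) + 2*exp(2*I*pi/3)|^2 + 1*|1 + 2*exp(-2*I*pi/3) + exp(-4*I*pi/9) + 2*exp(8*I*pi/9) + exp(2*I*pi/3) + 2*exp(2*I*pi/9)|^2 + 1*|4 + 5*exp(2*I*pi/3)|^2 + 1*|1 + exp(-2*I*pi/3) + 2*exp(-8*I*pi/9) + exp(-2*I*pi/9) + 2*exp(2*I*pi/3) + 2*exp(4*I*pi/9)|^2 + 1*|1 + 2*exp(-4*I*pi/9) + 2*exp(-2*I*pi/3) + exp(8*I*pi/9) + exp(2*I*pi/3) + 2*exp(2*I*pi/9)|^2]
  = (1/9)[(81) + (15 + 13*exp(-2*I*pi/3) + 6*exp(-4*I*pi/9) + 7*exp(-2*I*pi/9) + 7*exp(-8*I*pi/9) + 7*exp(8*I*pi/9) + 7*exp(2*I*pi/9) + 6*exp(4*I*pi/9) + 13*exp(2*I*pi/3)) + (15 + 13*exp(-2*I*pi/3) + 7*exp(-4*I*pi/9) + 7*exp(-2*I*pi/9) + 6*exp(-8*I*pi/9) + 6*exp(8*I*pi/9) + 7*exp(2*I*pi/9) + 7*exp(4*I*pi/9) + 13*exp(2*I*pi/3)) + (21) + (15 + 13*exp(-2*I*pi/3) + 7*exp(-4*I*pi/9) + 6*exp(-2*I*pi/9) + 7*exp(-8*I*pi/9) + 7*exp(8*I*pi/9) + 6*exp(2*I*pi/9) + 7*exp(4*I*pi/9) + 13*exp(2*I*pi/3)) + (15 + 13*exp(-2*I*pi/3) + 7*exp(-4*I*pi/9) + 6*exp(-2*I*pi/9) + 7*exp(-8*I*pi/9) + 7*exp(8*I*pi/9) + 6*exp(2*I*pi/9) + 7*exp(4*I*pi/9) + 13*exp(2*I*pi/3)) + (21) + (15 + 13*exp(-2*I*pi/3) + 7*exp(-4*I*pi/9) + 7*exp(-2*I*pi/9) + 6*exp(-8*I*pi/9) + 6*exp(8*I*pi/9) + 7*exp(2*I*pi/9) + 7*exp(4*I*pi/9) + 13*exp(2*I*pi/3)) + (15 + 13*exp(-2*I*pi/3) + 6*exp(-4*I*pi/9) + 7*exp(-2*I*pi/9) + 7*exp(-8*I*pi/9) + 7*exp(8*I*pi/9) + 7*exp(2*I*pi/9) + 6*exp(4*I*pi/9) + 13*exp(2*I*pi/3))] = 135/9 = 15.
(Exp terms are combined using exp(i*s)*conj(exp(i*t)) = exp(i*(s-t)), and sums of them are collapsed using the identity that for every m > 1 the m distinct m-th roots of unity sum to 0, e.g. 1 + exp(2*I*pi/3) + exp(-2*I*pi/3) = 0.)
A character is irreducible iff <chi, chi> = 1, so this representation is reducible.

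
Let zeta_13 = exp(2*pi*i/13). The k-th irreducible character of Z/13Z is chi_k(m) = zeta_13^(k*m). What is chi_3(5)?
chi_3(5) = zeta_13^15 = exp(4*I*pi/13)

Justification: chi_3(5) = zeta_13^(3*5) = zeta_13^15. Since zeta_13^13 = 1, this equals zeta_13^2 = exp(2*pi*i*2/13) = exp(4*I*pi/13).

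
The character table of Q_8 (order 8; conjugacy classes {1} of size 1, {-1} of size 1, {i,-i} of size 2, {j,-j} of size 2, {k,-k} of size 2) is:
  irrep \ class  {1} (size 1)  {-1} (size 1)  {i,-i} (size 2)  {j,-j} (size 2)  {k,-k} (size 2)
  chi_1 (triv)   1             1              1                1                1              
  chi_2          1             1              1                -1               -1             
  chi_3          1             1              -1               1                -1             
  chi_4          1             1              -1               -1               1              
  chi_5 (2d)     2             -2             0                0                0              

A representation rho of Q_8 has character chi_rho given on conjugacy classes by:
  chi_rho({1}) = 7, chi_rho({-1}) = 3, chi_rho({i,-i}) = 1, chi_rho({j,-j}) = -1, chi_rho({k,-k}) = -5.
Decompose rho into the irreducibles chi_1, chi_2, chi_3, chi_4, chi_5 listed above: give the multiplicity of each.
Multiplicities: chi_1: 0, chi_2: 3, chi_3: 2, chi_4: 0, chi_5: 1.

Derivation: Use <chi_rho, chi> = (1/|G|) sum_C |C| * chi_rho(C) * conj(chi(C)) with |G| = 8 for each irreducible chi in the table:
  <chi_rho, chi_1> = (1/8)[1*(7)*conj(1) + 1*(3)*conj(1) + 2*(1)*conj(1) + 2*(-1)*conj(1) + 2*(-5)*conj(1)]
      = (1/8)[(7) + (3) + (2) + (-2) + (-10)] = 0/8 = 0
  <chi_rho, chi_2> = (1/8)[1*(7)*conj(1) + 1*(3)*conj(1) + 2*(1)*conj(1) + 2*(-1)*conj(-1) + 2*(-5)*conj(-1)]
      = (1/8)[(7) + (3) + (2) + (2) + (10)] = 24/8 = 3
  <chi_rho, chi_3> = (1/8)[1*(7)*conj(1) + 1*(3)*conj(1) + 2*(1)*conj(-1) + 2*(-1)*conj(1) + 2*(-5)*conj(-1)]
      = (1/8)[(7) + (3) + (-2) + (-2) + (10)] = 16/8 = 2
  <chi_rho, chi_4> = (1/8)[1*(7)*conj(1) + 1*(3)*conj(1) + 2*(1)*conj(-1) + 2*(-1)*conj(-1) + 2*(-5)*conj(1)]
      = (1/8)[(7) + (3) + (-2) + (2) + (-10)] = 0/8 = 0
  <chi_rho, chi_5> = (1/8)[1*(7)*conj(2) + 1*(3)*conj(-2) + 2*(1)*conj(0) + 2*(-1)*conj(0) + 2*(-5)*conj(0)]
      = (1/8)[(14) + (-6) + (0) + (0) + (0)] = 8/8 = 1
Dimension check: dim(rho) = sum (mult * dim) = 0*1 + 3*1 + 2*1 + 0*1 + 1*2 = 7 = chi_rho(e) = 7.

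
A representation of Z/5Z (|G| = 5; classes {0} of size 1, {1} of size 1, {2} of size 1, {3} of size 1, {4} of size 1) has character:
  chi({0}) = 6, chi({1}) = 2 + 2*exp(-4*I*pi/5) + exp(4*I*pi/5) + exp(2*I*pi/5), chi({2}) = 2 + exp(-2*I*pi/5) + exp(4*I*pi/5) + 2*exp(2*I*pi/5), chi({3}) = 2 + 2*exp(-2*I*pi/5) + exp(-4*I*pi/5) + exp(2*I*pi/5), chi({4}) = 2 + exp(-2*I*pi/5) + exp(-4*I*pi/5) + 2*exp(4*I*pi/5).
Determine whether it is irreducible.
Not irreducible (reducible): <chi, chi> = 10 > 1.

Reasoning: <chi, chi> = (1/|G|) sum_C |C| * |chi(C)|^2 = (1/5)[1*|6|^2 + 1*|2 + 2*exp(-4*I*pi/5) + exp(4*I*pi/5) + exp(2*I*pi/5)|^2 + 1*|2 + exp(-2*I*pi/5) + exp(4*I*pi/5) + 2*exp(2*I*pi/5)|^2 + 1*|2 + 2*exp(-2*I*pi/5) + exp(-4*I*pi/5) + exp(2*I*pi/5)|^2 + 1*|2 + exp(-2*I*pi/5) + exp(-4*I*pi/5) + 2*exp(4*I*pi/5)|^2]
  = (1/5)[(36) + (10 + 5*exp(-2*I*pi/5) + 8*exp(-4*I*pi/5) + 8*exp(4*I*pi/5) + 5*exp(2*I*pi/5)) + (10 + 8*exp(-2*I*pi/5) + 5*exp(-4*I*pi/5) + 5*exp(4*I*pi/5) + 8*exp(2*I*pi/5)) + (10 + 8*exp(-2*I*pi/5) + 5*exp(-4*I*pi/5) + 5*exp(4*I*pi/5) + 8*exp(2*I*pi/5)) + (10 + 5*exp(-2*I*pi/5) + 8*exp(-4*I*pi/5) + 8*exp(4*I*pi/5) + 5*exp(2*I*pi/5))] = 50/5 = 10.
(Exp terms are combined using exp(i*s)*conj(exp(i*t)) = exp(i*(s-t)), and sums of them are collapsed using the identity that for every m > 1 the m distinct m-th roots of unity sum to 0, e.g. 1 + exp(2*I*pi/3) + exp(-2*I*pi/3) = 0.)
A character is irreducible iff <chi, chi> = 1, so this representation is reducible.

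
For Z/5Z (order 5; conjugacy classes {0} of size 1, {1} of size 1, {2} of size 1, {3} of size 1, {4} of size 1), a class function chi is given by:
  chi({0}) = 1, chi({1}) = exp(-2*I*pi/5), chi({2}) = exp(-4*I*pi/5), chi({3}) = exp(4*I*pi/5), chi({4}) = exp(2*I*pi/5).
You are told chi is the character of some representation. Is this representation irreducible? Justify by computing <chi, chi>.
Irreducible: <chi, chi> = 1.

Reasoning: <chi, chi> = (1/|G|) sum_C |C| * |chi(C)|^2 = (1/5)[1*|1|^2 + 1*|exp(-2*I*pi/5)|^2 + 1*|exp(-4*I*pi/5)|^2 + 1*|exp(4*I*pi/5)|^2 + 1*|exp(2*I*pi/5)|^2]
  = (1/5)[(1) + (1) + (1) + (1) + (1)] = 5/5 = 1.
(Exp terms are combined using exp(i*s)*conj(exp(i*t)) = exp(i*(s-t)), and sums of them are collapsed using the identity that for every m > 1 the m distinct m-th roots of unity sum to 0, e.g. 1 + exp(2*I*pi/3) + exp(-2*I*pi/3) = 0.)
A character is irreducible iff <chi, chi> = 1, so this representation is irreducible.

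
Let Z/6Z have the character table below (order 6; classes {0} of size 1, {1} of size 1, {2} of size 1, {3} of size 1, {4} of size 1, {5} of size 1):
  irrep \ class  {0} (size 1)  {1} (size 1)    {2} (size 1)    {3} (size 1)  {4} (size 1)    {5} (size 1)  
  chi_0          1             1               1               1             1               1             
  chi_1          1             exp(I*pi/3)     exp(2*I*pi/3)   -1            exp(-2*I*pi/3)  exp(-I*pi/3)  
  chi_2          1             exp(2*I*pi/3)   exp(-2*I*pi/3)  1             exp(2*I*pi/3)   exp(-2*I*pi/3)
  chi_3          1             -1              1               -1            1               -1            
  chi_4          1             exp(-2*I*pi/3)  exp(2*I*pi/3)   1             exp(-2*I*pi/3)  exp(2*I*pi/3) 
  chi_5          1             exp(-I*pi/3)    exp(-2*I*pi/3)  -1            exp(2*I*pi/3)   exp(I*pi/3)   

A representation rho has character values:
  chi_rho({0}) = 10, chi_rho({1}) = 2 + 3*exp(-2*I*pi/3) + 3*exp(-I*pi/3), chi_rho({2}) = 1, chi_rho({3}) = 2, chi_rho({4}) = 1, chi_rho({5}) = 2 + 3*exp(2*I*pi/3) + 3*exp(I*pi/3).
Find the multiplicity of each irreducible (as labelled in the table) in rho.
Multiplicities: chi_0: 3, chi_1: 0, chi_2: 0, chi_3: 1, chi_4: 3, chi_5: 3.

Solution. Use <chi_rho, chi> = (1/|G|) sum_C |C| * chi_rho(C) * conj(chi(C)) with |G| = 6 for each irreducible chi in the table:
  <chi_rho, chi_0> = (1/6)[1*(10)*conj(1) + 1*(2 + 3*exp(-2*I*pi/3) + 3*exp(-I*pi/3))*conj(1) + 1*(1)*conj(1) + 1*(2)*conj(1) + 1*(1)*conj(1) + 1*(2 + 3*exp(2*I*pi/3) + 3*exp(I*pi/3))*conj(1)]
      = (1/6)[(10) + (2 + 3*exp(-2*I*pi/3) + 3*exp(-I*pi/3)) + (1) + (2) + (1) + (2 + 3*exp(2*I*pi/3) + 3*exp(I*pi/3))] = 18/6 = 3
  <chi_rho, chi_1> = (1/6)[1*(10)*conj(1) + 1*(2 + 3*exp(-2*I*pi/3) + 3*exp(-I*pi/3))*conj(exp(I*pi/3)) + 1*(1)*conj(exp(2*I*pi/3)) + 1*(2)*conj(-1) + 1*(1)*conj(exp(-2*I*pi/3)) + 1*(2 + 3*exp(2*I*pi/3) + 3*exp(I*pi/3))*conj(exp(-I*pi/3))]
      = (1/6)[(10) + (-3 + 3*exp(-2*I*pi/3) + 2*exp(-I*pi/3)) + (3 + 4*exp(-2*I*pi/3) + 3*exp(2*I*pi/3)) + (-2) + (3 + 3*exp(-2*I*pi/3) + 4*exp(2*I*pi/3)) + (-3 + 2*exp(I*pi/3) + 3*exp(2*I*pi/3))] = 0/6 = 0
  <chi_rho, chi_2> = (1/6)[1*(10)*conj(1) + 1*(2 + 3*exp(-2*I*pi/3) + 3*exp(-I*pi/3))*conj(exp(2*I*pi/3)) + 1*(1)*conj(exp(-2*I*pi/3)) + 1*(2)*conj(1) + 1*(1)*conj(exp(2*I*pi/3)) + 1*(2 + 3*exp(2*I*pi/3) + 3*exp(I*pi/3))*conj(exp(-2*I*pi/3))]
      = (1/6)[(10) + (-3 + 2*exp(-2*I*pi/3) + 3*exp(2*I*pi/3)) + (3 + 3*exp(-2*I*pi/3) + 4*exp(2*I*pi/3)) + (2) + (3 + 4*exp(-2*I*pi/3) + 3*exp(2*I*pi/3)) + (-3 + 3*exp(-2*I*pi/3) + 2*exp(2*I*pi/3))] = 0/6 = 0
  <chi_rho, chi_3> = (1/6)[1*(10)*conj(1) + 1*(2 + 3*exp(-2*I*pi/3) + 3*exp(-I*pi/3))*conj(-1) + 1*(1)*conj(1) + 1*(2)*conj(-1) + 1*(1)*conj(1) + 1*(2 + 3*exp(2*I*pi/3) + 3*exp(I*pi/3))*conj(-1)]
      = (1/6)[(10) + (-2 - 3*exp(-I*pi/3) - 3*exp(-2*I*pi/3)) + (1) + (-2) + (1) + (-2 - 3*exp(I*pi/3) - 3*exp(2*I*pi/3))] = 6/6 = 1
  <chi_rho, chi_4> = (1/6)[1*(10)*conj(1) + 1*(2 + 3*exp(-2*I*pi/3) + 3*exp(-I*pi/3))*conj(exp(-2*I*pi/3)) + 1*(1)*conj(exp(2*I*pi/3)) + 1*(2)*conj(1) + 1*(1)*conj(exp(-2*I*pi/3)) + 1*(2 + 3*exp(2*I*pi/3) + 3*exp(I*pi/3))*conj(exp(2*I*pi/3))]
      = (1/6)[(10) + (3 + 2*exp(2*I*pi/3) + 3*exp(I*pi/3)) + (3 + 4*exp(-2*I*pi/3) + 3*exp(2*I*pi/3)) + (2) + (3 + 3*exp(-2*I*pi/3) + 4*exp(2*I*pi/3)) + (3 + 3*exp(-I*pi/3) + 2*exp(-2*I*pi/3))] = 18/6 = 3
  <chi_rho, chi_5> = (1/6)[1*(10)*conj(1) + 1*(2 + 3*exp(-2*I*pi/3) + 3*exp(-I*pi/3))*conj(exp(-I*pi/3)) + 1*(1)*conj(exp(-2*I*pi/3)) + 1*(2)*conj(-1) + 1*(1)*conj(exp(2*I*pi/3)) + 1*(2 + 3*exp(2*I*pi/3) + 3*exp(I*pi/3))*conj(exp(I*pi/3))]
      = (1/6)[(10) + (3 + 3*exp(-I*pi/3) + 2*exp(I*pi/3)) + (3 + 3*exp(-2*I*pi/3) + 4*exp(2*I*pi/3)) + (-2) + (3 + 4*exp(-2*I*pi/3) + 3*exp(2*I*pi/3)) + (3 + 2*exp(-I*pi/3) + 3*exp(I*pi/3))] = 18/6 = 3
(Exp terms are combined using exp(i*s)*conj(exp(i*t)) = exp(i*(s-t)), and sums of them are collapsed using the identity that for every m > 1 the m distinct m-th roots of unity sum to 0, e.g. 1 + exp(2*I*pi/3) + exp(-2*I*pi/3) = 0.)
Dimension check: dim(rho) = sum (mult * dim) = 3*1 + 0*1 + 0*1 + 1*1 + 3*1 + 3*1 = 10 = chi_rho(e) = 10.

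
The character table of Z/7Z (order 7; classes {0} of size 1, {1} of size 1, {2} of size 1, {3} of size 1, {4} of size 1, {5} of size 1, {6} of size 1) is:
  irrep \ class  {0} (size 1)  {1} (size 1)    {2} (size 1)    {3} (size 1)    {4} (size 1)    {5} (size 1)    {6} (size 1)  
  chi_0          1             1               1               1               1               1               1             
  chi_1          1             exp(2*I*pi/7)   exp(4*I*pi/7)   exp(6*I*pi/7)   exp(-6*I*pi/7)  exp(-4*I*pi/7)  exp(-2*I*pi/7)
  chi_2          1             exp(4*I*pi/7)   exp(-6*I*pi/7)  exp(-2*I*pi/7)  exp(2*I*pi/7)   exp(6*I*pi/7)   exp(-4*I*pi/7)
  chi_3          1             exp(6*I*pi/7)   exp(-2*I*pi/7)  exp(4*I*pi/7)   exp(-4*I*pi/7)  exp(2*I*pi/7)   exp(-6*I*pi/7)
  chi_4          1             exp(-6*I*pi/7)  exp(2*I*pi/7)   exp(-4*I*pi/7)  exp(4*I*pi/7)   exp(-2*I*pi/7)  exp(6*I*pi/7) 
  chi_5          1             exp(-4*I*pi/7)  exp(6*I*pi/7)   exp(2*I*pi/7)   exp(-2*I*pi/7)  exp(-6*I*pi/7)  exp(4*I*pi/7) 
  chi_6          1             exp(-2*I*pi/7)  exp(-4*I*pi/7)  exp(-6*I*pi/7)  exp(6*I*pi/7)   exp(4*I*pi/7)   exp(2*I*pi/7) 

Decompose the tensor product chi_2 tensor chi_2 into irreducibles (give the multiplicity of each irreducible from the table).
chi_2 tensor chi_2 = chi_4 (all other irreducibles have multiplicity 0).

Argument: The character of a tensor product is the pointwise product (chi_2 * chi_2)(C) = chi_2(C) * chi_2(C):
  {0}: (1)*(1), {1}: (exp(4*I*pi/7))*(exp(4*I*pi/7)), {2}: (exp(-6*I*pi/7))*(exp(-6*I*pi/7)), {3}: (exp(-2*I*pi/7))*(exp(-2*I*pi/7)), {4}: (exp(2*I*pi/7))*(exp(2*I*pi/7)), {5}: (exp(6*I*pi/7))*(exp(6*I*pi/7)), {6}: (exp(-4*I*pi/7))*(exp(-4*I*pi/7))
so (chi_2 * chi_2) takes values
  {0} -> 1, {1} -> exp(-6*I*pi/7), {2} -> exp(2*I*pi/7), {3} -> exp(-4*I*pi/7), {4} -> exp(4*I*pi/7), {5} -> exp(-2*I*pi/7), {6} -> exp(6*I*pi/7).
Now take the inner product of this character with each irreducible chi from the table, <chi_2*chi_2, chi> = (1/7) sum_C |C| (chi_2*chi_2)(C) conj(chi(C)):
  <chi_2*chi_2, chi_0> = (1/7)[1*(1)*conj(1) + 1*(exp(-6*I*pi/7))*conj(1) + 1*(exp(2*I*pi/7))*conj(1) + 1*(exp(-4*I*pi/7))*conj(1) + 1*(exp(4*I*pi/7))*conj(1) + 1*(exp(-2*I*pi/7))*conj(1) + 1*(exp(6*I*pi/7))*conj(1)]
      = (1/7)[(1) + (exp(-6*I*pi/7)) + (exp(2*I*pi/7)) + (exp(-4*I*pi/7)) + (exp(4*I*pi/7)) + (exp(-2*I*pi/7)) + (exp(6*I*pi/7))] = 0/7 = 0
  <chi_2*chi_2, chi_1> = (1/7)[1*(1)*conj(1) + 1*(exp(-6*I*pi/7))*conj(exp(2*I*pi/7)) + 1*(exp(2*I*pi/7))*conj(exp(4*I*pi/7)) + 1*(exp(-4*I*pi/7))*conj(exp(6*I*pi/7)) + 1*(exp(4*I*pi/7))*conj(exp(-6*I*pi/7)) + 1*(exp(-2*I*pi/7))*conj(exp(-4*I*pi/7)) + 1*(exp(6*I*pi/7))*conj(exp(-2*I*pi/7))]
      = (1/7)[(1) + (exp(6*I*pi/7)) + (exp(-2*I*pi/7)) + (exp(4*I*pi/7)) + (exp(-4*I*pi/7)) + (exp(2*I*pi/7)) + (exp(-6*I*pi/7))] = 0/7 = 0
  <chi_2*chi_2, chi_2> = (1/7)[1*(1)*conj(1) + 1*(exp(-6*I*pi/7))*conj(exp(4*I*pi/7)) + 1*(exp(2*I*pi/7))*conj(exp(-6*I*pi/7)) + 1*(exp(-4*I*pi/7))*conj(exp(-2*I*pi/7)) + 1*(exp(4*I*pi/7))*conj(exp(2*I*pi/7)) + 1*(exp(-2*I*pi/7))*conj(exp(6*I*pi/7)) + 1*(exp(6*I*pi/7))*conj(exp(-4*I*pi/7))]
      = (1/7)[(1) + (exp(4*I*pi/7)) + (exp(-6*I*pi/7)) + (exp(-2*I*pi/7)) + (exp(2*I*pi/7)) + (exp(6*I*pi/7)) + (exp(-4*I*pi/7))] = 0/7 = 0
  <chi_2*chi_2, chi_3> = (1/7)[1*(1)*conj(1) + 1*(exp(-6*I*pi/7))*conj(exp(6*I*pi/7)) + 1*(exp(2*I*pi/7))*conj(exp(-2*I*pi/7)) + 1*(exp(-4*I*pi/7))*conj(exp(4*I*pi/7)) + 1*(exp(4*I*pi/7))*conj(exp(-4*I*pi/7)) + 1*(exp(-2*I*pi/7))*conj(exp(2*I*pi/7)) + 1*(exp(6*I*pi/7))*conj(exp(-6*I*pi/7))]
      = (1/7)[(1) + (exp(2*I*pi/7)) + (exp(4*I*pi/7)) + (exp(6*I*pi/7)) + (exp(-6*I*pi/7)) + (exp(-4*I*pi/7)) + (exp(-2*I*pi/7))] = 0/7 = 0
  <chi_2*chi_2, chi_4> = (1/7)[1*(1)*conj(1) + 1*(exp(-6*I*pi/7))*conj(exp(-6*I*pi/7)) + 1*(exp(2*I*pi/7))*conj(exp(2*I*pi/7)) + 1*(exp(-4*I*pi/7))*conj(exp(-4*I*pi/7)) + 1*(exp(4*I*pi/7))*conj(exp(4*I*pi/7)) + 1*(exp(-2*I*pi/7))*conj(exp(-2*I*pi/7)) + 1*(exp(6*I*pi/7))*conj(exp(6*I*pi/7))]
      = (1/7)[(1) + (1) + (1) + (1) + (1) + (1) + (1)] = 7/7 = 1
  <chi_2*chi_2, chi_5> = (1/7)[1*(1)*conj(1) + 1*(exp(-6*I*pi/7))*conj(exp(-4*I*pi/7)) + 1*(exp(2*I*pi/7))*conj(exp(6*I*pi/7)) + 1*(exp(-4*I*pi/7))*conj(exp(2*I*pi/7)) + 1*(exp(4*I*pi/7))*conj(exp(-2*I*pi/7)) + 1*(exp(-2*I*pi/7))*conj(exp(-6*I*pi/7)) + 1*(exp(6*I*pi/7))*conj(exp(4*I*pi/7))]
      = (1/7)[(1) + (exp(-2*I*pi/7)) + (exp(-4*I*pi/7)) + (exp(-6*I*pi/7)) + (exp(6*I*pi/7)) + (exp(4*I*pi/7)) + (exp(2*I*pi/7))] = 0/7 = 0
  <chi_2*chi_2, chi_6> = (1/7)[1*(1)*conj(1) + 1*(exp(-6*I*pi/7))*conj(exp(-2*I*pi/7)) + 1*(exp(2*I*pi/7))*conj(exp(-4*I*pi/7)) + 1*(exp(-4*I*pi/7))*conj(exp(-6*I*pi/7)) + 1*(exp(4*I*pi/7))*conj(exp(6*I*pi/7)) + 1*(exp(-2*I*pi/7))*conj(exp(4*I*pi/7)) + 1*(exp(6*I*pi/7))*conj(exp(2*I*pi/7))]
      = (1/7)[(1) + (exp(-4*I*pi/7)) + (exp(6*I*pi/7)) + (exp(2*I*pi/7)) + (exp(-2*I*pi/7)) + (exp(-6*I*pi/7)) + (exp(4*I*pi/7))] = 0/7 = 0
(Exp terms are combined using exp(i*s)*conj(exp(i*t)) = exp(i*(s-t)), and sums of them are collapsed using the identity that for every m > 1 the m distinct m-th roots of unity sum to 0, e.g. 1 + exp(2*I*pi/3) + exp(-2*I*pi/3) = 0.)
Hence the multiplicities are chi_4: 1. Dimension check: dim(chi_2)*dim(chi_2) = 1*1 = 1 and sum (mult * dim) = 1*1 = 1.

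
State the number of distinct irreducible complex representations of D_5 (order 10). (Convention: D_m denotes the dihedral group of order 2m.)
4

Reasoning: The number of irreducible complex representations of a finite group equals its number of conjugacy classes. D_5 has 4 conjugacy classes ((n+3)/2 for n odd), so D_5 (order 10) has exactly 4 irreducible complex representations.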